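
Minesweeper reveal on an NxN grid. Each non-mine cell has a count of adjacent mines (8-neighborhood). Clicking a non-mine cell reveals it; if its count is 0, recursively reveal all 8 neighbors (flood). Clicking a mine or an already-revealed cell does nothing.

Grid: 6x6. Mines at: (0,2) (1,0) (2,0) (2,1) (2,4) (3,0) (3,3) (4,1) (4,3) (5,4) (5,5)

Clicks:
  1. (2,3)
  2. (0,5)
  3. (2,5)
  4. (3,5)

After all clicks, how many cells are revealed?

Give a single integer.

Answer: 9

Derivation:
Click 1 (2,3) count=2: revealed 1 new [(2,3)] -> total=1
Click 2 (0,5) count=0: revealed 6 new [(0,3) (0,4) (0,5) (1,3) (1,4) (1,5)] -> total=7
Click 3 (2,5) count=1: revealed 1 new [(2,5)] -> total=8
Click 4 (3,5) count=1: revealed 1 new [(3,5)] -> total=9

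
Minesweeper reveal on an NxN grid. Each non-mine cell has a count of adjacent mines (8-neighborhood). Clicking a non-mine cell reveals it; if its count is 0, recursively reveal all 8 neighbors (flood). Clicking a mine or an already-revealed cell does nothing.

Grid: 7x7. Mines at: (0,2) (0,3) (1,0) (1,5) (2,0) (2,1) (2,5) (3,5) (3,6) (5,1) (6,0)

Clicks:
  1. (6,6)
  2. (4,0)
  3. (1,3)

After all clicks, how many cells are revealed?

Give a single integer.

Answer: 25

Derivation:
Click 1 (6,6) count=0: revealed 24 new [(1,2) (1,3) (1,4) (2,2) (2,3) (2,4) (3,2) (3,3) (3,4) (4,2) (4,3) (4,4) (4,5) (4,6) (5,2) (5,3) (5,4) (5,5) (5,6) (6,2) (6,3) (6,4) (6,5) (6,6)] -> total=24
Click 2 (4,0) count=1: revealed 1 new [(4,0)] -> total=25
Click 3 (1,3) count=2: revealed 0 new [(none)] -> total=25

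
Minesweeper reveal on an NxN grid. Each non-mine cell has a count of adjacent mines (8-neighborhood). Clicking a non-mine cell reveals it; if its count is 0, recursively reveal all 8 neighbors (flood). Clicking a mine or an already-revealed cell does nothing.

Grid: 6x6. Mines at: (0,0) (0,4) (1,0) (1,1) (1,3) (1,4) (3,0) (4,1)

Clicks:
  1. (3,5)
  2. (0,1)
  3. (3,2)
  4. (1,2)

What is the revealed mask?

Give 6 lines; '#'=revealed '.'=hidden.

Click 1 (3,5) count=0: revealed 16 new [(2,2) (2,3) (2,4) (2,5) (3,2) (3,3) (3,4) (3,5) (4,2) (4,3) (4,4) (4,5) (5,2) (5,3) (5,4) (5,5)] -> total=16
Click 2 (0,1) count=3: revealed 1 new [(0,1)] -> total=17
Click 3 (3,2) count=1: revealed 0 new [(none)] -> total=17
Click 4 (1,2) count=2: revealed 1 new [(1,2)] -> total=18

Answer: .#....
..#...
..####
..####
..####
..####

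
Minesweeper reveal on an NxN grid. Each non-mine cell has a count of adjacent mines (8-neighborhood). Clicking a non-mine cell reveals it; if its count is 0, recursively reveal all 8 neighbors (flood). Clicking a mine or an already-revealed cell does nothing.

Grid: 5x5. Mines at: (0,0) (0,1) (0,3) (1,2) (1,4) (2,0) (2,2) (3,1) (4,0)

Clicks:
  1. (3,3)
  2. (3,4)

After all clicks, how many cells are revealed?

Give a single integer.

Click 1 (3,3) count=1: revealed 1 new [(3,3)] -> total=1
Click 2 (3,4) count=0: revealed 7 new [(2,3) (2,4) (3,2) (3,4) (4,2) (4,3) (4,4)] -> total=8

Answer: 8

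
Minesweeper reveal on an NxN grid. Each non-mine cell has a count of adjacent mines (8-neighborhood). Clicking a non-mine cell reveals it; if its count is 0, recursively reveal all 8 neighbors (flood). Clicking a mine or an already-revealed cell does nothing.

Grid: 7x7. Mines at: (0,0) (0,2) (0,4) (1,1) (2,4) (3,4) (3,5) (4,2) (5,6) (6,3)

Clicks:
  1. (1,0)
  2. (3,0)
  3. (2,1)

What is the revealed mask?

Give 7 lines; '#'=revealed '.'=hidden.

Answer: .......
#......
##.....
##.....
##.....
###....
###....

Derivation:
Click 1 (1,0) count=2: revealed 1 new [(1,0)] -> total=1
Click 2 (3,0) count=0: revealed 12 new [(2,0) (2,1) (3,0) (3,1) (4,0) (4,1) (5,0) (5,1) (5,2) (6,0) (6,1) (6,2)] -> total=13
Click 3 (2,1) count=1: revealed 0 new [(none)] -> total=13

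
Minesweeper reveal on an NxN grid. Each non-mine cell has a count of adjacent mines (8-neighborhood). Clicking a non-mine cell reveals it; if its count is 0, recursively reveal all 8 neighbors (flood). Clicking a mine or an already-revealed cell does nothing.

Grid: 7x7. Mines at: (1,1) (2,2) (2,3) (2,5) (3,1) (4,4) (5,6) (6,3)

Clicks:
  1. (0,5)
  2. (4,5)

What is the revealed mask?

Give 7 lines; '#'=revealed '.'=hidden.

Answer: ..#####
..#####
.......
.......
.....#.
.......
.......

Derivation:
Click 1 (0,5) count=0: revealed 10 new [(0,2) (0,3) (0,4) (0,5) (0,6) (1,2) (1,3) (1,4) (1,5) (1,6)] -> total=10
Click 2 (4,5) count=2: revealed 1 new [(4,5)] -> total=11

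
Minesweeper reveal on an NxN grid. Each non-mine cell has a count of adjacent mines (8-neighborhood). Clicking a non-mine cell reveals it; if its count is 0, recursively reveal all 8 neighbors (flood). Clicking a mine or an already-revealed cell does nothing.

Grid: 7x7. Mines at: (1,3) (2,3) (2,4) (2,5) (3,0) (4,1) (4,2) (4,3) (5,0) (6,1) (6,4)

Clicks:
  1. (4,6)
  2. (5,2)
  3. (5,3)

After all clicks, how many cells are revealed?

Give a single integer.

Click 1 (4,6) count=0: revealed 11 new [(3,4) (3,5) (3,6) (4,4) (4,5) (4,6) (5,4) (5,5) (5,6) (6,5) (6,6)] -> total=11
Click 2 (5,2) count=4: revealed 1 new [(5,2)] -> total=12
Click 3 (5,3) count=3: revealed 1 new [(5,3)] -> total=13

Answer: 13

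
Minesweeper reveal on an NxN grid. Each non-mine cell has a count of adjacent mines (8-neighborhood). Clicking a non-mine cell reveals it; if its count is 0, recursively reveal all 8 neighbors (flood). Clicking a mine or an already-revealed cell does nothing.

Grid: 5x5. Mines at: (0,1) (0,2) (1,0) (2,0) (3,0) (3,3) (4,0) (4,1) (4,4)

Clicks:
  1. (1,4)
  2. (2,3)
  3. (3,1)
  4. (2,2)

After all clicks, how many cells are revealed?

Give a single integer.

Click 1 (1,4) count=0: revealed 6 new [(0,3) (0,4) (1,3) (1,4) (2,3) (2,4)] -> total=6
Click 2 (2,3) count=1: revealed 0 new [(none)] -> total=6
Click 3 (3,1) count=4: revealed 1 new [(3,1)] -> total=7
Click 4 (2,2) count=1: revealed 1 new [(2,2)] -> total=8

Answer: 8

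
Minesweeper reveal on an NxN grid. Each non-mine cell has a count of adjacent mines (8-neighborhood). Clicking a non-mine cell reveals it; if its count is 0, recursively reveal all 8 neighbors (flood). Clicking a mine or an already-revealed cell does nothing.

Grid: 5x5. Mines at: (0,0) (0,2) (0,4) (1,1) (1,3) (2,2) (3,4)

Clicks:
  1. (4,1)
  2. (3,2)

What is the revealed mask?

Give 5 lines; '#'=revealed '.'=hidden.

Answer: .....
.....
##...
####.
####.

Derivation:
Click 1 (4,1) count=0: revealed 10 new [(2,0) (2,1) (3,0) (3,1) (3,2) (3,3) (4,0) (4,1) (4,2) (4,3)] -> total=10
Click 2 (3,2) count=1: revealed 0 new [(none)] -> total=10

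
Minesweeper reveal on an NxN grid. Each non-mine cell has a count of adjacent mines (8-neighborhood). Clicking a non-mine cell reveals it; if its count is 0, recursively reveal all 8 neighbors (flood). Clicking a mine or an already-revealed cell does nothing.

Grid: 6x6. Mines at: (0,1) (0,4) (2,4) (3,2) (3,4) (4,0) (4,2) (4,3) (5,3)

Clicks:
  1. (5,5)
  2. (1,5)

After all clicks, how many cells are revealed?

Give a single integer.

Answer: 5

Derivation:
Click 1 (5,5) count=0: revealed 4 new [(4,4) (4,5) (5,4) (5,5)] -> total=4
Click 2 (1,5) count=2: revealed 1 new [(1,5)] -> total=5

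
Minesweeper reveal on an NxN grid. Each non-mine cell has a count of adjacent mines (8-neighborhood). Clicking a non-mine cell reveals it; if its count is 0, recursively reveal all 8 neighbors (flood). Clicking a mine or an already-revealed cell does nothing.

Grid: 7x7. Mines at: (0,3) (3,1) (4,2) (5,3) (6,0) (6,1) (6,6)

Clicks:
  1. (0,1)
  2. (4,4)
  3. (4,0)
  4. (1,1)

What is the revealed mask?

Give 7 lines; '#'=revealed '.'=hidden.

Click 1 (0,1) count=0: revealed 9 new [(0,0) (0,1) (0,2) (1,0) (1,1) (1,2) (2,0) (2,1) (2,2)] -> total=9
Click 2 (4,4) count=1: revealed 1 new [(4,4)] -> total=10
Click 3 (4,0) count=1: revealed 1 new [(4,0)] -> total=11
Click 4 (1,1) count=0: revealed 0 new [(none)] -> total=11

Answer: ###....
###....
###....
.......
#...#..
.......
.......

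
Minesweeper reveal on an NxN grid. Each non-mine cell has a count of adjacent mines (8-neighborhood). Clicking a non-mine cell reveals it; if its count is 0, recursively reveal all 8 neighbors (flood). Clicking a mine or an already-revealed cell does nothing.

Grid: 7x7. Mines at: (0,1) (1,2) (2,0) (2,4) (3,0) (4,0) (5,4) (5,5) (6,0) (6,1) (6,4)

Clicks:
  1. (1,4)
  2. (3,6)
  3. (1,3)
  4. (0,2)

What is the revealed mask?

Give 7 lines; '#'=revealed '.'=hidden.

Click 1 (1,4) count=1: revealed 1 new [(1,4)] -> total=1
Click 2 (3,6) count=0: revealed 13 new [(0,3) (0,4) (0,5) (0,6) (1,3) (1,5) (1,6) (2,5) (2,6) (3,5) (3,6) (4,5) (4,6)] -> total=14
Click 3 (1,3) count=2: revealed 0 new [(none)] -> total=14
Click 4 (0,2) count=2: revealed 1 new [(0,2)] -> total=15

Answer: ..#####
...####
.....##
.....##
.....##
.......
.......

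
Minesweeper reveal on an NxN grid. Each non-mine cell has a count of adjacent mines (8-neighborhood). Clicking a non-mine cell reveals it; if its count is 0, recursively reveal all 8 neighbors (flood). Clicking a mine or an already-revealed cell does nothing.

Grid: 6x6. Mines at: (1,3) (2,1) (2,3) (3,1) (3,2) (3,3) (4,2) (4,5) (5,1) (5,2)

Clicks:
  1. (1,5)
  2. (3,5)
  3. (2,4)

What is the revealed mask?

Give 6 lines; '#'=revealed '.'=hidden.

Answer: ....##
....##
....##
....##
......
......

Derivation:
Click 1 (1,5) count=0: revealed 8 new [(0,4) (0,5) (1,4) (1,5) (2,4) (2,5) (3,4) (3,5)] -> total=8
Click 2 (3,5) count=1: revealed 0 new [(none)] -> total=8
Click 3 (2,4) count=3: revealed 0 new [(none)] -> total=8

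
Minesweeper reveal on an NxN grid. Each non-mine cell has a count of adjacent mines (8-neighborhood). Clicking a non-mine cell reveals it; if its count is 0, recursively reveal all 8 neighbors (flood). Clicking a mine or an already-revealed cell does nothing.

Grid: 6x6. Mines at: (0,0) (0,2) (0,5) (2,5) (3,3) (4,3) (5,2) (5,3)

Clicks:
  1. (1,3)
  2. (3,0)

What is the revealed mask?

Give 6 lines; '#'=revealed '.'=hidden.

Click 1 (1,3) count=1: revealed 1 new [(1,3)] -> total=1
Click 2 (3,0) count=0: revealed 14 new [(1,0) (1,1) (1,2) (2,0) (2,1) (2,2) (3,0) (3,1) (3,2) (4,0) (4,1) (4,2) (5,0) (5,1)] -> total=15

Answer: ......
####..
###...
###...
###...
##....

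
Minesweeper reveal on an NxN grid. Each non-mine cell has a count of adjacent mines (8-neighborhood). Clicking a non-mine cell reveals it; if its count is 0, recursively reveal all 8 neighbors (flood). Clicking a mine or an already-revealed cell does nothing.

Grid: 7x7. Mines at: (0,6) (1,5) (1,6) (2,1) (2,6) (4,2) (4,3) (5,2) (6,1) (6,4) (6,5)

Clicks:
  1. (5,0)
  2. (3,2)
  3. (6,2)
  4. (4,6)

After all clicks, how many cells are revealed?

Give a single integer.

Click 1 (5,0) count=1: revealed 1 new [(5,0)] -> total=1
Click 2 (3,2) count=3: revealed 1 new [(3,2)] -> total=2
Click 3 (6,2) count=2: revealed 1 new [(6,2)] -> total=3
Click 4 (4,6) count=0: revealed 9 new [(3,4) (3,5) (3,6) (4,4) (4,5) (4,6) (5,4) (5,5) (5,6)] -> total=12

Answer: 12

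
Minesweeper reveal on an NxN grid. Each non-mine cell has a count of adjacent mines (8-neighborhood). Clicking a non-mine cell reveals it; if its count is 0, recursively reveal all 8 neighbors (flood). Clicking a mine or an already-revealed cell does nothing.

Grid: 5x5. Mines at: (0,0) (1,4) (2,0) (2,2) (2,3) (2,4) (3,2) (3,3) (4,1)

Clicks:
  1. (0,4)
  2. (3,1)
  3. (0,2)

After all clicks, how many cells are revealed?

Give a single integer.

Click 1 (0,4) count=1: revealed 1 new [(0,4)] -> total=1
Click 2 (3,1) count=4: revealed 1 new [(3,1)] -> total=2
Click 3 (0,2) count=0: revealed 6 new [(0,1) (0,2) (0,3) (1,1) (1,2) (1,3)] -> total=8

Answer: 8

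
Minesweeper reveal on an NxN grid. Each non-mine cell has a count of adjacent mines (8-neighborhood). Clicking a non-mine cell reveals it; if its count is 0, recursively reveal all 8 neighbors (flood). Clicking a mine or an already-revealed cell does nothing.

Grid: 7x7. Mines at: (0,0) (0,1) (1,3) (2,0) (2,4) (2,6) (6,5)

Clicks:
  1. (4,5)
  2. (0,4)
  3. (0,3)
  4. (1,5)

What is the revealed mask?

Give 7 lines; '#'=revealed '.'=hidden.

Click 1 (4,5) count=0: revealed 29 new [(2,1) (2,2) (2,3) (3,0) (3,1) (3,2) (3,3) (3,4) (3,5) (3,6) (4,0) (4,1) (4,2) (4,3) (4,4) (4,5) (4,6) (5,0) (5,1) (5,2) (5,3) (5,4) (5,5) (5,6) (6,0) (6,1) (6,2) (6,3) (6,4)] -> total=29
Click 2 (0,4) count=1: revealed 1 new [(0,4)] -> total=30
Click 3 (0,3) count=1: revealed 1 new [(0,3)] -> total=31
Click 4 (1,5) count=2: revealed 1 new [(1,5)] -> total=32

Answer: ...##..
.....#.
.###...
#######
#######
#######
#####..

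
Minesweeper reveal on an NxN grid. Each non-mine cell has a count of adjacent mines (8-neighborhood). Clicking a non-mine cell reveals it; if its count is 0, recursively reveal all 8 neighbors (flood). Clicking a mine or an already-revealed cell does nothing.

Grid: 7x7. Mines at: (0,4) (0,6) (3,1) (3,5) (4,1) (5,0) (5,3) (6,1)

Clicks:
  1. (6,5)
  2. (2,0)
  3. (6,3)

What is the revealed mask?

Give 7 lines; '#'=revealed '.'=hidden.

Click 1 (6,5) count=0: revealed 9 new [(4,4) (4,5) (4,6) (5,4) (5,5) (5,6) (6,4) (6,5) (6,6)] -> total=9
Click 2 (2,0) count=1: revealed 1 new [(2,0)] -> total=10
Click 3 (6,3) count=1: revealed 1 new [(6,3)] -> total=11

Answer: .......
.......
#......
.......
....###
....###
...####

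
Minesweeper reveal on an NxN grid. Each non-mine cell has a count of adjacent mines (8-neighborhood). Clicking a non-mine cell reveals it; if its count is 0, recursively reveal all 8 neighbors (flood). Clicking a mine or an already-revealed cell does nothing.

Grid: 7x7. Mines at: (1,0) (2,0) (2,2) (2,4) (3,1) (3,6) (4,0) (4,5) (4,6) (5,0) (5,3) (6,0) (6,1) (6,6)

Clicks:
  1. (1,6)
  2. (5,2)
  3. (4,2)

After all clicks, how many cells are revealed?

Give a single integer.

Click 1 (1,6) count=0: revealed 14 new [(0,1) (0,2) (0,3) (0,4) (0,5) (0,6) (1,1) (1,2) (1,3) (1,4) (1,5) (1,6) (2,5) (2,6)] -> total=14
Click 2 (5,2) count=2: revealed 1 new [(5,2)] -> total=15
Click 3 (4,2) count=2: revealed 1 new [(4,2)] -> total=16

Answer: 16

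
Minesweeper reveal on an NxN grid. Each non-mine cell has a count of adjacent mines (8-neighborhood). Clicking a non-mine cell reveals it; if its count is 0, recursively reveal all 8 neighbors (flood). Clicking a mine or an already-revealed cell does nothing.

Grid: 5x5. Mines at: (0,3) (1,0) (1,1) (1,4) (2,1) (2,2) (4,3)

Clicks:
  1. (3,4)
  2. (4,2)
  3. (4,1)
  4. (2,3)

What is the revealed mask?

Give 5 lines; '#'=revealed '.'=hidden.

Answer: .....
.....
...#.
###.#
###..

Derivation:
Click 1 (3,4) count=1: revealed 1 new [(3,4)] -> total=1
Click 2 (4,2) count=1: revealed 1 new [(4,2)] -> total=2
Click 3 (4,1) count=0: revealed 5 new [(3,0) (3,1) (3,2) (4,0) (4,1)] -> total=7
Click 4 (2,3) count=2: revealed 1 new [(2,3)] -> total=8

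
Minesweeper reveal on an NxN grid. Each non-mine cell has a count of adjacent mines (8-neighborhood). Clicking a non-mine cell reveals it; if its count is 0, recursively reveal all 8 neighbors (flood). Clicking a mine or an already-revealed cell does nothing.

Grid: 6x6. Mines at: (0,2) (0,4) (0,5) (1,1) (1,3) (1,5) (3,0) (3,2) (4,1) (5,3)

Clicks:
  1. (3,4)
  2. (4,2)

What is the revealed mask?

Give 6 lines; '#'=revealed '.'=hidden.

Answer: ......
......
...###
...###
..####
....##

Derivation:
Click 1 (3,4) count=0: revealed 11 new [(2,3) (2,4) (2,5) (3,3) (3,4) (3,5) (4,3) (4,4) (4,5) (5,4) (5,5)] -> total=11
Click 2 (4,2) count=3: revealed 1 new [(4,2)] -> total=12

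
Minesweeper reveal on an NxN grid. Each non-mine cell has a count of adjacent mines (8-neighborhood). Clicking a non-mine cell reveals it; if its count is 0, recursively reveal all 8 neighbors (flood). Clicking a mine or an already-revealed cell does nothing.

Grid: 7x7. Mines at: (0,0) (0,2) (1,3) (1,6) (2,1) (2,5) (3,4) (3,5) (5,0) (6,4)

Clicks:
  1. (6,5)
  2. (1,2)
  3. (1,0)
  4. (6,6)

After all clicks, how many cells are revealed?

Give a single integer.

Click 1 (6,5) count=1: revealed 1 new [(6,5)] -> total=1
Click 2 (1,2) count=3: revealed 1 new [(1,2)] -> total=2
Click 3 (1,0) count=2: revealed 1 new [(1,0)] -> total=3
Click 4 (6,6) count=0: revealed 5 new [(4,5) (4,6) (5,5) (5,6) (6,6)] -> total=8

Answer: 8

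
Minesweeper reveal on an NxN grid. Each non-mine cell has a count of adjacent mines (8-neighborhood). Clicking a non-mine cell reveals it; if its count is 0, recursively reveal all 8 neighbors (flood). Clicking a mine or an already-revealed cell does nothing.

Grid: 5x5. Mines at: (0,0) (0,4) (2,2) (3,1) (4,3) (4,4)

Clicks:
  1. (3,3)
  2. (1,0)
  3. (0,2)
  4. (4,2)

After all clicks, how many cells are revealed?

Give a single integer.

Click 1 (3,3) count=3: revealed 1 new [(3,3)] -> total=1
Click 2 (1,0) count=1: revealed 1 new [(1,0)] -> total=2
Click 3 (0,2) count=0: revealed 6 new [(0,1) (0,2) (0,3) (1,1) (1,2) (1,3)] -> total=8
Click 4 (4,2) count=2: revealed 1 new [(4,2)] -> total=9

Answer: 9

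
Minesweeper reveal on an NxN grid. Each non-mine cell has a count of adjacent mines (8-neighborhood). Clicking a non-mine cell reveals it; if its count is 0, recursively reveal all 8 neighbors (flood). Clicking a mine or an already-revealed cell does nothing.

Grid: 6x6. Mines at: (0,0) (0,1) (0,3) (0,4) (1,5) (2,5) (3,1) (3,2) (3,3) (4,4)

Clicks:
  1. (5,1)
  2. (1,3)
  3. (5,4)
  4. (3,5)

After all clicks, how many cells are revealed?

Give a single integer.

Click 1 (5,1) count=0: revealed 8 new [(4,0) (4,1) (4,2) (4,3) (5,0) (5,1) (5,2) (5,3)] -> total=8
Click 2 (1,3) count=2: revealed 1 new [(1,3)] -> total=9
Click 3 (5,4) count=1: revealed 1 new [(5,4)] -> total=10
Click 4 (3,5) count=2: revealed 1 new [(3,5)] -> total=11

Answer: 11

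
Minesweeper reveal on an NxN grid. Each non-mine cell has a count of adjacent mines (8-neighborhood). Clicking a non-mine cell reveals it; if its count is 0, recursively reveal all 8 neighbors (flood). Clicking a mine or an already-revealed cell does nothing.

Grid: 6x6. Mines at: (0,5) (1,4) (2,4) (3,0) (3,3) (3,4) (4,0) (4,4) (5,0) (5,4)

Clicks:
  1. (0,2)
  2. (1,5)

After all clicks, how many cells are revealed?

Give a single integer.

Click 1 (0,2) count=0: revealed 12 new [(0,0) (0,1) (0,2) (0,3) (1,0) (1,1) (1,2) (1,3) (2,0) (2,1) (2,2) (2,3)] -> total=12
Click 2 (1,5) count=3: revealed 1 new [(1,5)] -> total=13

Answer: 13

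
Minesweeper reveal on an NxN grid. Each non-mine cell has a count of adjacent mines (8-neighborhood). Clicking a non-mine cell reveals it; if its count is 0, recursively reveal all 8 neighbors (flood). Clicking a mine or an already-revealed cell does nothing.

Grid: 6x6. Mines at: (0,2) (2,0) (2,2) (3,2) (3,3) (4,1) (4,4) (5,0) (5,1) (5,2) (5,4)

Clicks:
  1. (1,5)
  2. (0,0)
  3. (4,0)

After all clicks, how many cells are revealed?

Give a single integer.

Answer: 16

Derivation:
Click 1 (1,5) count=0: revealed 11 new [(0,3) (0,4) (0,5) (1,3) (1,4) (1,5) (2,3) (2,4) (2,5) (3,4) (3,5)] -> total=11
Click 2 (0,0) count=0: revealed 4 new [(0,0) (0,1) (1,0) (1,1)] -> total=15
Click 3 (4,0) count=3: revealed 1 new [(4,0)] -> total=16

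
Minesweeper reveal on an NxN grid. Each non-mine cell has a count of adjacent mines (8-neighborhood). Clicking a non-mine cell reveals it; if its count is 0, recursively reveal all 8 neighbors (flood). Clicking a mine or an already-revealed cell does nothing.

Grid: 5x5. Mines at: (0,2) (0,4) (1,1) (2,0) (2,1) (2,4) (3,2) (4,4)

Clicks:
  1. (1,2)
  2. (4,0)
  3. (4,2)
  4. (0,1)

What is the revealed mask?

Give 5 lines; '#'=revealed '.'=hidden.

Click 1 (1,2) count=3: revealed 1 new [(1,2)] -> total=1
Click 2 (4,0) count=0: revealed 4 new [(3,0) (3,1) (4,0) (4,1)] -> total=5
Click 3 (4,2) count=1: revealed 1 new [(4,2)] -> total=6
Click 4 (0,1) count=2: revealed 1 new [(0,1)] -> total=7

Answer: .#...
..#..
.....
##...
###..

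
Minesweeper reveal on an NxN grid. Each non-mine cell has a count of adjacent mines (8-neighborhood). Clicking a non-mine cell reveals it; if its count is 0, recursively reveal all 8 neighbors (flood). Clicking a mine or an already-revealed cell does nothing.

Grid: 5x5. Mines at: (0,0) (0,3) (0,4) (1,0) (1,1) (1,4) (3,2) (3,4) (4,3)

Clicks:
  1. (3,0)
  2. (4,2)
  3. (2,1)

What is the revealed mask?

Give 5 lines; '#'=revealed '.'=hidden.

Answer: .....
.....
##...
##...
###..

Derivation:
Click 1 (3,0) count=0: revealed 6 new [(2,0) (2,1) (3,0) (3,1) (4,0) (4,1)] -> total=6
Click 2 (4,2) count=2: revealed 1 new [(4,2)] -> total=7
Click 3 (2,1) count=3: revealed 0 new [(none)] -> total=7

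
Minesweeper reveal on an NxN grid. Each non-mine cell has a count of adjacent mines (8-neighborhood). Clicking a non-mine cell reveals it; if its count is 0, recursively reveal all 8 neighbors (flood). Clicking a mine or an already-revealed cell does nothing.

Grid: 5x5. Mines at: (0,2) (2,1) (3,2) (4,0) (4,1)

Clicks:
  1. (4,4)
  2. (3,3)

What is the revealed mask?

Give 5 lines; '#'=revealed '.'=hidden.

Click 1 (4,4) count=0: revealed 10 new [(0,3) (0,4) (1,3) (1,4) (2,3) (2,4) (3,3) (3,4) (4,3) (4,4)] -> total=10
Click 2 (3,3) count=1: revealed 0 new [(none)] -> total=10

Answer: ...##
...##
...##
...##
...##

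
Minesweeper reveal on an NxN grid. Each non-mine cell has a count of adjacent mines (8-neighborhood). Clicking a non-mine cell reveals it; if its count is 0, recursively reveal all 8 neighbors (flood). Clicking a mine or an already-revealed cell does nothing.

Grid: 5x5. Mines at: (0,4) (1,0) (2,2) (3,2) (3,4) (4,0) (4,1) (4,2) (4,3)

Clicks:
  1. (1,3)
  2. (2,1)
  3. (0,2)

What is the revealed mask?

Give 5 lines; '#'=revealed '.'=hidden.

Click 1 (1,3) count=2: revealed 1 new [(1,3)] -> total=1
Click 2 (2,1) count=3: revealed 1 new [(2,1)] -> total=2
Click 3 (0,2) count=0: revealed 5 new [(0,1) (0,2) (0,3) (1,1) (1,2)] -> total=7

Answer: .###.
.###.
.#...
.....
.....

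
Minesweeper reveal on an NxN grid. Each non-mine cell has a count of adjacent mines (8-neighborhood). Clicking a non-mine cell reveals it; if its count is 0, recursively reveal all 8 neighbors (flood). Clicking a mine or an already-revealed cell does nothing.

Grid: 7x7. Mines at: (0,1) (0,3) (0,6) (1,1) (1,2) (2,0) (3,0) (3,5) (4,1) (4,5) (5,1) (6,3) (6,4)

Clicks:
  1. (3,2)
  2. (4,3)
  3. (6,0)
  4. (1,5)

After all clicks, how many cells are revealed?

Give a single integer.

Click 1 (3,2) count=1: revealed 1 new [(3,2)] -> total=1
Click 2 (4,3) count=0: revealed 11 new [(2,2) (2,3) (2,4) (3,3) (3,4) (4,2) (4,3) (4,4) (5,2) (5,3) (5,4)] -> total=12
Click 3 (6,0) count=1: revealed 1 new [(6,0)] -> total=13
Click 4 (1,5) count=1: revealed 1 new [(1,5)] -> total=14

Answer: 14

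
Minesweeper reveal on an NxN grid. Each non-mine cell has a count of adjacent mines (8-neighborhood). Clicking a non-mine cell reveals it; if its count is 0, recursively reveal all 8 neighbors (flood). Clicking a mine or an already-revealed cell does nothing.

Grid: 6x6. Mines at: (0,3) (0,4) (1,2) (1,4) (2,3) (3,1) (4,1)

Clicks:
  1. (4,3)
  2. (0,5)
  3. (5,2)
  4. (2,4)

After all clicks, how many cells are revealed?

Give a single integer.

Click 1 (4,3) count=0: revealed 14 new [(2,4) (2,5) (3,2) (3,3) (3,4) (3,5) (4,2) (4,3) (4,4) (4,5) (5,2) (5,3) (5,4) (5,5)] -> total=14
Click 2 (0,5) count=2: revealed 1 new [(0,5)] -> total=15
Click 3 (5,2) count=1: revealed 0 new [(none)] -> total=15
Click 4 (2,4) count=2: revealed 0 new [(none)] -> total=15

Answer: 15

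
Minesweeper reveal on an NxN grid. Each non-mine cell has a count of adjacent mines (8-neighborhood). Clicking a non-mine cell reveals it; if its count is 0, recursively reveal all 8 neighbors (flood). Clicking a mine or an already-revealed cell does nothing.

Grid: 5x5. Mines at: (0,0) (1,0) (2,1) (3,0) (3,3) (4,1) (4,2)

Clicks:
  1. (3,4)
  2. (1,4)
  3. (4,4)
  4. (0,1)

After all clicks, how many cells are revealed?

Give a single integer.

Answer: 13

Derivation:
Click 1 (3,4) count=1: revealed 1 new [(3,4)] -> total=1
Click 2 (1,4) count=0: revealed 11 new [(0,1) (0,2) (0,3) (0,4) (1,1) (1,2) (1,3) (1,4) (2,2) (2,3) (2,4)] -> total=12
Click 3 (4,4) count=1: revealed 1 new [(4,4)] -> total=13
Click 4 (0,1) count=2: revealed 0 new [(none)] -> total=13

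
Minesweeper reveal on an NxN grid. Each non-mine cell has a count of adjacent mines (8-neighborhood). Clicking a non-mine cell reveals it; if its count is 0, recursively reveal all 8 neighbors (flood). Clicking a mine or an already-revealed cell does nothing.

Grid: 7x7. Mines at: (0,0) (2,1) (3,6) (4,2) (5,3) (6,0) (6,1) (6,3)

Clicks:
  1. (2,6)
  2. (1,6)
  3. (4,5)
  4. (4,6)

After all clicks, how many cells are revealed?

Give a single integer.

Answer: 25

Derivation:
Click 1 (2,6) count=1: revealed 1 new [(2,6)] -> total=1
Click 2 (1,6) count=0: revealed 23 new [(0,1) (0,2) (0,3) (0,4) (0,5) (0,6) (1,1) (1,2) (1,3) (1,4) (1,5) (1,6) (2,2) (2,3) (2,4) (2,5) (3,2) (3,3) (3,4) (3,5) (4,3) (4,4) (4,5)] -> total=24
Click 3 (4,5) count=1: revealed 0 new [(none)] -> total=24
Click 4 (4,6) count=1: revealed 1 new [(4,6)] -> total=25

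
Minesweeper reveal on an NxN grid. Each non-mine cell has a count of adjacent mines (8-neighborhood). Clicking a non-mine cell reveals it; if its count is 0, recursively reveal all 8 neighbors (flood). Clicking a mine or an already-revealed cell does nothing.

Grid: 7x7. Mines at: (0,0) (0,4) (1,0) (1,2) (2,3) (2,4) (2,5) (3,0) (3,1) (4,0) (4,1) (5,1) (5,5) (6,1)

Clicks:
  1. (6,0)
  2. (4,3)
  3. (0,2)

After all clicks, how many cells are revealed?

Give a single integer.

Answer: 14

Derivation:
Click 1 (6,0) count=2: revealed 1 new [(6,0)] -> total=1
Click 2 (4,3) count=0: revealed 12 new [(3,2) (3,3) (3,4) (4,2) (4,3) (4,4) (5,2) (5,3) (5,4) (6,2) (6,3) (6,4)] -> total=13
Click 3 (0,2) count=1: revealed 1 new [(0,2)] -> total=14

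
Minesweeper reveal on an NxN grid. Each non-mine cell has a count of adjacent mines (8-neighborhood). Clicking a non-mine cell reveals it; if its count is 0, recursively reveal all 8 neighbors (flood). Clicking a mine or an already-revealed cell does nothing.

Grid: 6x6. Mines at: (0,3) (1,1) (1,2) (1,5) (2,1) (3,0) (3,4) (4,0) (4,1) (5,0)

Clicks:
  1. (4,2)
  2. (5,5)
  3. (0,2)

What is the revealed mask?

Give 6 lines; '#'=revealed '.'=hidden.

Answer: ..#...
......
......
......
..####
..####

Derivation:
Click 1 (4,2) count=1: revealed 1 new [(4,2)] -> total=1
Click 2 (5,5) count=0: revealed 7 new [(4,3) (4,4) (4,5) (5,2) (5,3) (5,4) (5,5)] -> total=8
Click 3 (0,2) count=3: revealed 1 new [(0,2)] -> total=9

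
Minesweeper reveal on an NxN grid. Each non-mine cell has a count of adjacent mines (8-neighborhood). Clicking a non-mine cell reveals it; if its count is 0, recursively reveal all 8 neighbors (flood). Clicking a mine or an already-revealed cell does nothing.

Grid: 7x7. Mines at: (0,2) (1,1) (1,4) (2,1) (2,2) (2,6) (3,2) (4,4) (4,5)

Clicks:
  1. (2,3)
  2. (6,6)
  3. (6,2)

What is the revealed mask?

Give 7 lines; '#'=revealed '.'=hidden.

Click 1 (2,3) count=3: revealed 1 new [(2,3)] -> total=1
Click 2 (6,6) count=0: revealed 20 new [(3,0) (3,1) (4,0) (4,1) (4,2) (4,3) (5,0) (5,1) (5,2) (5,3) (5,4) (5,5) (5,6) (6,0) (6,1) (6,2) (6,3) (6,4) (6,5) (6,6)] -> total=21
Click 3 (6,2) count=0: revealed 0 new [(none)] -> total=21

Answer: .......
.......
...#...
##.....
####...
#######
#######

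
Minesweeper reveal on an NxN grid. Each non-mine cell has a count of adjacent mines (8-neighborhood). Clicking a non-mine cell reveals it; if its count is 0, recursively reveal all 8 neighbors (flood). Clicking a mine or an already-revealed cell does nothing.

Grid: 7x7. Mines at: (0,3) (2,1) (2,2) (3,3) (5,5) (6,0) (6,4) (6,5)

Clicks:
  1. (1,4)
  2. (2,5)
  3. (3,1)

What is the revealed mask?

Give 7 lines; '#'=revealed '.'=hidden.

Answer: ....###
....###
....###
.#..###
....###
.......
.......

Derivation:
Click 1 (1,4) count=1: revealed 1 new [(1,4)] -> total=1
Click 2 (2,5) count=0: revealed 14 new [(0,4) (0,5) (0,6) (1,5) (1,6) (2,4) (2,5) (2,6) (3,4) (3,5) (3,6) (4,4) (4,5) (4,6)] -> total=15
Click 3 (3,1) count=2: revealed 1 new [(3,1)] -> total=16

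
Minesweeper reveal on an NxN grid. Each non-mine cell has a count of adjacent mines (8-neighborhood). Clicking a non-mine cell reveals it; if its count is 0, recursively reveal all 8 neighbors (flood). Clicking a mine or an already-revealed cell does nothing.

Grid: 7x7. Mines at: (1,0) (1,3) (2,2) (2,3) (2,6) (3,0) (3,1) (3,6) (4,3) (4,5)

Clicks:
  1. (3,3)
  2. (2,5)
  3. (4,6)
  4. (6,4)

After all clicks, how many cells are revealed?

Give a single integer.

Answer: 20

Derivation:
Click 1 (3,3) count=3: revealed 1 new [(3,3)] -> total=1
Click 2 (2,5) count=2: revealed 1 new [(2,5)] -> total=2
Click 3 (4,6) count=2: revealed 1 new [(4,6)] -> total=3
Click 4 (6,4) count=0: revealed 17 new [(4,0) (4,1) (4,2) (5,0) (5,1) (5,2) (5,3) (5,4) (5,5) (5,6) (6,0) (6,1) (6,2) (6,3) (6,4) (6,5) (6,6)] -> total=20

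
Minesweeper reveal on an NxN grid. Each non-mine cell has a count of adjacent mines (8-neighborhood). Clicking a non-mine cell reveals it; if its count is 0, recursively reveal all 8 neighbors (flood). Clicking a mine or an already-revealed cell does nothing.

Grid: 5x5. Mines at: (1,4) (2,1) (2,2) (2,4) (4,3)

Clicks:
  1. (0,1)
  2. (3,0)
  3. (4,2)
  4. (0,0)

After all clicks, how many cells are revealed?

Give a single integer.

Answer: 10

Derivation:
Click 1 (0,1) count=0: revealed 8 new [(0,0) (0,1) (0,2) (0,3) (1,0) (1,1) (1,2) (1,3)] -> total=8
Click 2 (3,0) count=1: revealed 1 new [(3,0)] -> total=9
Click 3 (4,2) count=1: revealed 1 new [(4,2)] -> total=10
Click 4 (0,0) count=0: revealed 0 new [(none)] -> total=10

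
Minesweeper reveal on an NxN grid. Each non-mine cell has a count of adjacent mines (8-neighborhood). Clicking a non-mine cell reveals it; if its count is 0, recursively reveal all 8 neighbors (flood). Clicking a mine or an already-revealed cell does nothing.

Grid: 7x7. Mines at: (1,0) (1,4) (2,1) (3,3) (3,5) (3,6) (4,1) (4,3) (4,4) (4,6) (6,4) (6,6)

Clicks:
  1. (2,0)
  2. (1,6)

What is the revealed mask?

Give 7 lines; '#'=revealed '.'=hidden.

Answer: .....##
.....##
#....##
.......
.......
.......
.......

Derivation:
Click 1 (2,0) count=2: revealed 1 new [(2,0)] -> total=1
Click 2 (1,6) count=0: revealed 6 new [(0,5) (0,6) (1,5) (1,6) (2,5) (2,6)] -> total=7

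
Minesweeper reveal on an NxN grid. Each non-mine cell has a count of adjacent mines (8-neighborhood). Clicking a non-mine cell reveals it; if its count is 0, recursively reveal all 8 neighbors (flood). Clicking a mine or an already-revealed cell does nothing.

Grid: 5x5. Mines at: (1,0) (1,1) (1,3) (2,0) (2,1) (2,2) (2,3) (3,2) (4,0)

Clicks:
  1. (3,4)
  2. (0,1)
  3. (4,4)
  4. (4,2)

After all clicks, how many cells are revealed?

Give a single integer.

Click 1 (3,4) count=1: revealed 1 new [(3,4)] -> total=1
Click 2 (0,1) count=2: revealed 1 new [(0,1)] -> total=2
Click 3 (4,4) count=0: revealed 3 new [(3,3) (4,3) (4,4)] -> total=5
Click 4 (4,2) count=1: revealed 1 new [(4,2)] -> total=6

Answer: 6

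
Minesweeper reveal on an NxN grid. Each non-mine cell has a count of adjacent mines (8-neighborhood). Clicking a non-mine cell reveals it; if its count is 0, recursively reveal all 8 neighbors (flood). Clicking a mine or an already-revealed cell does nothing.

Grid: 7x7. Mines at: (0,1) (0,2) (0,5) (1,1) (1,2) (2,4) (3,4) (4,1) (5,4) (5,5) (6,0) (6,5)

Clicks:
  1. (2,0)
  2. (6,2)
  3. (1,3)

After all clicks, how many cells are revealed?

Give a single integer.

Click 1 (2,0) count=1: revealed 1 new [(2,0)] -> total=1
Click 2 (6,2) count=0: revealed 6 new [(5,1) (5,2) (5,3) (6,1) (6,2) (6,3)] -> total=7
Click 3 (1,3) count=3: revealed 1 new [(1,3)] -> total=8

Answer: 8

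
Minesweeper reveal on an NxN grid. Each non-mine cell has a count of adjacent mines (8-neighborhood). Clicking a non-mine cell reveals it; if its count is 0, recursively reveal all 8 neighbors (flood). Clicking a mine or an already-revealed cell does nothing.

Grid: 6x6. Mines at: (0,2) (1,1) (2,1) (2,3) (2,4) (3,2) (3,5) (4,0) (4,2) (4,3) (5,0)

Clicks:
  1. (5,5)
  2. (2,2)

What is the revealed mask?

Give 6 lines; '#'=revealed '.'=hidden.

Answer: ......
......
..#...
......
....##
....##

Derivation:
Click 1 (5,5) count=0: revealed 4 new [(4,4) (4,5) (5,4) (5,5)] -> total=4
Click 2 (2,2) count=4: revealed 1 new [(2,2)] -> total=5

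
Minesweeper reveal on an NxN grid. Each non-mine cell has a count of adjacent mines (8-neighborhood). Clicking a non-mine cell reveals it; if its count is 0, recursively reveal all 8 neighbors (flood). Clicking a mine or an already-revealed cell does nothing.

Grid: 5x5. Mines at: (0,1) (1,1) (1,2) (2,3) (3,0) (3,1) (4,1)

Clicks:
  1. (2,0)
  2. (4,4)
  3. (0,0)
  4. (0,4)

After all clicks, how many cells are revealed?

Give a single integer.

Answer: 12

Derivation:
Click 1 (2,0) count=3: revealed 1 new [(2,0)] -> total=1
Click 2 (4,4) count=0: revealed 6 new [(3,2) (3,3) (3,4) (4,2) (4,3) (4,4)] -> total=7
Click 3 (0,0) count=2: revealed 1 new [(0,0)] -> total=8
Click 4 (0,4) count=0: revealed 4 new [(0,3) (0,4) (1,3) (1,4)] -> total=12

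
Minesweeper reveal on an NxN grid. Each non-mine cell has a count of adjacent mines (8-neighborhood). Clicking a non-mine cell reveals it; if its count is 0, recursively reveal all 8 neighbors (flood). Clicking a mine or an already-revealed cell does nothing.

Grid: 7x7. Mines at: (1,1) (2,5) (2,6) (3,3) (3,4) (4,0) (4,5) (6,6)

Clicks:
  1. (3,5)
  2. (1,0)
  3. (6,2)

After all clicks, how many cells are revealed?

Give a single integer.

Answer: 18

Derivation:
Click 1 (3,5) count=4: revealed 1 new [(3,5)] -> total=1
Click 2 (1,0) count=1: revealed 1 new [(1,0)] -> total=2
Click 3 (6,2) count=0: revealed 16 new [(4,1) (4,2) (4,3) (4,4) (5,0) (5,1) (5,2) (5,3) (5,4) (5,5) (6,0) (6,1) (6,2) (6,3) (6,4) (6,5)] -> total=18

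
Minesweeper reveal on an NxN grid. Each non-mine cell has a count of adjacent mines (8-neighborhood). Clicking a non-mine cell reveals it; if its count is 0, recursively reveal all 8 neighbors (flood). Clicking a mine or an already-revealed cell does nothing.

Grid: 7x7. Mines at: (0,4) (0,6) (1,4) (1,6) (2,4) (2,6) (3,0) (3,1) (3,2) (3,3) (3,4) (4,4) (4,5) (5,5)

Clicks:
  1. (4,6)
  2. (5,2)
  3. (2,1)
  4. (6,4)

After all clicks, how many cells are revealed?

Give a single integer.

Answer: 16

Derivation:
Click 1 (4,6) count=2: revealed 1 new [(4,6)] -> total=1
Click 2 (5,2) count=0: revealed 14 new [(4,0) (4,1) (4,2) (4,3) (5,0) (5,1) (5,2) (5,3) (5,4) (6,0) (6,1) (6,2) (6,3) (6,4)] -> total=15
Click 3 (2,1) count=3: revealed 1 new [(2,1)] -> total=16
Click 4 (6,4) count=1: revealed 0 new [(none)] -> total=16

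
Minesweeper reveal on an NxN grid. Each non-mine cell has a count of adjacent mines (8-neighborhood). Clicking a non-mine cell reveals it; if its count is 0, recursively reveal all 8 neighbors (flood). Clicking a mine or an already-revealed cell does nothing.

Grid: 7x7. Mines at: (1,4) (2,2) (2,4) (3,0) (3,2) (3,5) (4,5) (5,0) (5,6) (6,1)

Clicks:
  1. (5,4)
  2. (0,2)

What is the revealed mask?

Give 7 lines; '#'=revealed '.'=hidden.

Answer: ####...
####...
##.....
.......
.......
....#..
.......

Derivation:
Click 1 (5,4) count=1: revealed 1 new [(5,4)] -> total=1
Click 2 (0,2) count=0: revealed 10 new [(0,0) (0,1) (0,2) (0,3) (1,0) (1,1) (1,2) (1,3) (2,0) (2,1)] -> total=11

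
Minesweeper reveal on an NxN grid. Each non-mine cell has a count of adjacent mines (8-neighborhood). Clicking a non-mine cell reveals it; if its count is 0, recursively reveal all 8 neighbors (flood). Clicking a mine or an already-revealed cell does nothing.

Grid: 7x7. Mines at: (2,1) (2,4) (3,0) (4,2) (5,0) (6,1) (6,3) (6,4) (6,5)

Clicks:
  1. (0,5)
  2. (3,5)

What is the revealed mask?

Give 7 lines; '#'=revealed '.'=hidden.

Click 1 (0,5) count=0: revealed 28 new [(0,0) (0,1) (0,2) (0,3) (0,4) (0,5) (0,6) (1,0) (1,1) (1,2) (1,3) (1,4) (1,5) (1,6) (2,5) (2,6) (3,3) (3,4) (3,5) (3,6) (4,3) (4,4) (4,5) (4,6) (5,3) (5,4) (5,5) (5,6)] -> total=28
Click 2 (3,5) count=1: revealed 0 new [(none)] -> total=28

Answer: #######
#######
.....##
...####
...####
...####
.......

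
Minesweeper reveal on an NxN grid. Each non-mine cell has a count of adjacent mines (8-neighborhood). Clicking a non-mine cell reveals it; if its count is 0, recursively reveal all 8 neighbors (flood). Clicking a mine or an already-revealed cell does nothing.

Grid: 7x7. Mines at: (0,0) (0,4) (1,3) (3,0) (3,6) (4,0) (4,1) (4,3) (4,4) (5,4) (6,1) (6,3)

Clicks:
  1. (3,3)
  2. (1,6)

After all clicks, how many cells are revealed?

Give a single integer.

Click 1 (3,3) count=2: revealed 1 new [(3,3)] -> total=1
Click 2 (1,6) count=0: revealed 6 new [(0,5) (0,6) (1,5) (1,6) (2,5) (2,6)] -> total=7

Answer: 7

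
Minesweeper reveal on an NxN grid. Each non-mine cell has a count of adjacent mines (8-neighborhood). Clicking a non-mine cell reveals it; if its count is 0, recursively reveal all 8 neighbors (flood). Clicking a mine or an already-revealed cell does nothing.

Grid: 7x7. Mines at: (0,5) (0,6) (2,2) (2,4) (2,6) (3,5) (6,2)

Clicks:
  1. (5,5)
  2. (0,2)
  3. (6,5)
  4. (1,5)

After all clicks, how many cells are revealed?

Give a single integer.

Answer: 38

Derivation:
Click 1 (5,5) count=0: revealed 37 new [(0,0) (0,1) (0,2) (0,3) (0,4) (1,0) (1,1) (1,2) (1,3) (1,4) (2,0) (2,1) (3,0) (3,1) (3,2) (3,3) (3,4) (4,0) (4,1) (4,2) (4,3) (4,4) (4,5) (4,6) (5,0) (5,1) (5,2) (5,3) (5,4) (5,5) (5,6) (6,0) (6,1) (6,3) (6,4) (6,5) (6,6)] -> total=37
Click 2 (0,2) count=0: revealed 0 new [(none)] -> total=37
Click 3 (6,5) count=0: revealed 0 new [(none)] -> total=37
Click 4 (1,5) count=4: revealed 1 new [(1,5)] -> total=38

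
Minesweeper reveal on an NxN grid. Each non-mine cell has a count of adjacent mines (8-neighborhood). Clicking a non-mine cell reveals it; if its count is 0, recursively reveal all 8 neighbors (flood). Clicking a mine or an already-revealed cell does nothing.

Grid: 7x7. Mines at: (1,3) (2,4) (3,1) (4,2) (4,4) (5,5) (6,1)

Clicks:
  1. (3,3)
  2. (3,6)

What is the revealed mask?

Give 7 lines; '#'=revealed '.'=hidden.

Answer: ....###
....###
.....##
...#.##
.....##
.......
.......

Derivation:
Click 1 (3,3) count=3: revealed 1 new [(3,3)] -> total=1
Click 2 (3,6) count=0: revealed 12 new [(0,4) (0,5) (0,6) (1,4) (1,5) (1,6) (2,5) (2,6) (3,5) (3,6) (4,5) (4,6)] -> total=13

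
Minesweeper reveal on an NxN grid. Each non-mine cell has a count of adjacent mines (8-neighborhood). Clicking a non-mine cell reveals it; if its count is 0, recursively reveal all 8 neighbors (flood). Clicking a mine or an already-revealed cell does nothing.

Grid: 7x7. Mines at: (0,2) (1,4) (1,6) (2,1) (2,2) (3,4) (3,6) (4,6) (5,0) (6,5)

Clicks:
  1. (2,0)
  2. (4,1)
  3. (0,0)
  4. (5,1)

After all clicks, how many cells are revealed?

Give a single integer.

Click 1 (2,0) count=1: revealed 1 new [(2,0)] -> total=1
Click 2 (4,1) count=1: revealed 1 new [(4,1)] -> total=2
Click 3 (0,0) count=0: revealed 4 new [(0,0) (0,1) (1,0) (1,1)] -> total=6
Click 4 (5,1) count=1: revealed 1 new [(5,1)] -> total=7

Answer: 7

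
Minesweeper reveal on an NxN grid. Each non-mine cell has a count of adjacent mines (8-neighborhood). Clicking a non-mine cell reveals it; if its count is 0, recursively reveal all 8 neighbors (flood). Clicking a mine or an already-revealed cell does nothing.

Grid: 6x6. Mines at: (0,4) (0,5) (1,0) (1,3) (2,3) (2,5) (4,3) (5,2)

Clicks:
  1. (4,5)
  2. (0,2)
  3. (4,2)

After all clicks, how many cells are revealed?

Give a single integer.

Answer: 8

Derivation:
Click 1 (4,5) count=0: revealed 6 new [(3,4) (3,5) (4,4) (4,5) (5,4) (5,5)] -> total=6
Click 2 (0,2) count=1: revealed 1 new [(0,2)] -> total=7
Click 3 (4,2) count=2: revealed 1 new [(4,2)] -> total=8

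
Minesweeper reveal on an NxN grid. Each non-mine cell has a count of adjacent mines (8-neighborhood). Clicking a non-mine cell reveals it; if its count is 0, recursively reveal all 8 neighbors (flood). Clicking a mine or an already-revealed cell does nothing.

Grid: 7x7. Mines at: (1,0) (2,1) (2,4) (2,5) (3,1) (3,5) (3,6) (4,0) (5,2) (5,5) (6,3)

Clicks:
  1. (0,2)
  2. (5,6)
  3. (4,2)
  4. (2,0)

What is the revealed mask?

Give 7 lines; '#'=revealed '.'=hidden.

Answer: .######
.######
#......
.......
..#....
......#
.......

Derivation:
Click 1 (0,2) count=0: revealed 12 new [(0,1) (0,2) (0,3) (0,4) (0,5) (0,6) (1,1) (1,2) (1,3) (1,4) (1,5) (1,6)] -> total=12
Click 2 (5,6) count=1: revealed 1 new [(5,6)] -> total=13
Click 3 (4,2) count=2: revealed 1 new [(4,2)] -> total=14
Click 4 (2,0) count=3: revealed 1 new [(2,0)] -> total=15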